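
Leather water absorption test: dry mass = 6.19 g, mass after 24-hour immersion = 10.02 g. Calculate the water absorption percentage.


Water absorbed = 10.02 - 6.19 = 3.83 g
WA% = 3.83 / 6.19 x 100 = 61.9%


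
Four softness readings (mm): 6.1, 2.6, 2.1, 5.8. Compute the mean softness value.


Sum = 6.1 + 2.6 + 2.1 + 5.8
Mean = 16.6 / 4 = 4.15 mm


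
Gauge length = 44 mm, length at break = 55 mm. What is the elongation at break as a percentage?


25.0%

Extension = 55 - 44 = 11 mm
Elongation = 11 / 44 x 100 = 25.0%


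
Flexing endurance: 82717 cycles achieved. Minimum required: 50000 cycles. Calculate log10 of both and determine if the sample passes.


Achieved: log10 = 4.92
Required: log10 = 4.70
Passes: Yes

log10(82717) = 4.92
log10(50000) = 4.70
Passes: Yes


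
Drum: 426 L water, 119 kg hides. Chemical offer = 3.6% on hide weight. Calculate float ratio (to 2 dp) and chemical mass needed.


Float ratio = 426 / 119 = 3.58
Chemical = 119 x 3.6 / 100 = 4.284 kg


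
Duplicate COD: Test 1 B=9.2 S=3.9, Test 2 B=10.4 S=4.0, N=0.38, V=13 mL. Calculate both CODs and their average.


COD1 = (9.2 - 3.9) x 0.38 x 8000 / 13 = 1239.4 mg/L
COD2 = (10.4 - 4.0) x 0.38 x 8000 / 13 = 1496.6 mg/L
Average = (1239.4 + 1496.6) / 2 = 1368.0 mg/L


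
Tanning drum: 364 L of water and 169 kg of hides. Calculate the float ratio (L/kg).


2.2

Float ratio = water / hide weight
Ratio = 364 / 169 = 2.2


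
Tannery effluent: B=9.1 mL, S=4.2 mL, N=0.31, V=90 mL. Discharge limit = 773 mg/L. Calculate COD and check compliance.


COD = 135.0 mg/L
Compliant: Yes

COD = (9.1 - 4.2) x 0.31 x 8000 / 90 = 135.0 mg/L
Limit: 773 mg/L
Compliant: Yes


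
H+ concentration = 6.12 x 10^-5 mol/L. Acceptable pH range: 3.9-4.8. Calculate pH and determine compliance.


pH = -log10(6.12 x 10^-5) = 4.21
Range: 3.9 to 4.8
Compliant: Yes


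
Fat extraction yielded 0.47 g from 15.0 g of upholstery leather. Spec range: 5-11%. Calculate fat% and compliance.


Fat content = 3.1%
Compliant: No


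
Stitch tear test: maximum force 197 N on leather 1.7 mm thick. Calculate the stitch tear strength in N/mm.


115.9 N/mm


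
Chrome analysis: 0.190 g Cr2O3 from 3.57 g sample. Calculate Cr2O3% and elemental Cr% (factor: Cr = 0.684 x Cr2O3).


Cr2O3% = 0.190 / 3.57 x 100 = 5.32%
Cr% = 5.32 x 0.684 = 3.64%


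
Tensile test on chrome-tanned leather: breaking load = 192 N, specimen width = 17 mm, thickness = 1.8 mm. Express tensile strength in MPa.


Cross-section = 17 x 1.8 = 30.6 mm^2
TS = 192 / 30.6 = 6.27 MPa
(1 N/mm^2 = 1 MPa)


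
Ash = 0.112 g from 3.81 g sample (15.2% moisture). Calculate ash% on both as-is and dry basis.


As-is ash% = 0.112 / 3.81 x 100 = 2.94%
Dry mass = 3.81 x (100 - 15.2) / 100 = 3.23088 g
Dry-basis ash% = 0.112 / 3.23088 x 100 = 3.47%


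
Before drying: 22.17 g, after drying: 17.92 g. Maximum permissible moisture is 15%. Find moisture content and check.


Moisture content = 19.2%
Acceptable: No

MC = (22.17 - 17.92) / 22.17 x 100 = 19.2%
Maximum: 15%
Acceptable: No


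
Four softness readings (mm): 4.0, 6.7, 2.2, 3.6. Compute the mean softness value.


4.13 mm

Sum = 4.0 + 6.7 + 2.2 + 3.6
Mean = 16.5 / 4 = 4.13 mm


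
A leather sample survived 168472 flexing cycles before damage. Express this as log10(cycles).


log10(168472) = 5.23


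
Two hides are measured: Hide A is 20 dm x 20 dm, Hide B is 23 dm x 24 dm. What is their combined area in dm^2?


952 dm^2

Hide A area = 20 x 20 = 400 dm^2
Hide B area = 23 x 24 = 552 dm^2
Total = 400 + 552 = 952 dm^2


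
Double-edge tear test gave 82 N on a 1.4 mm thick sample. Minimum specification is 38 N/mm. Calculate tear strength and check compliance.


Tear strength = 58.6 N/mm
Compliant: Yes

Tear strength = 82 / 1.4 = 58.6 N/mm
Required minimum = 38 N/mm
Compliant: Yes


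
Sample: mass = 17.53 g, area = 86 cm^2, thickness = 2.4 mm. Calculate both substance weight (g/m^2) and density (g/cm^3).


SW = 17.53 / 86 x 10000 = 2038.4 g/m^2
Volume = 86 x 2.4 / 10 = 20.64 cm^3
Density = 17.53 / 20.64 = 0.849 g/cm^3


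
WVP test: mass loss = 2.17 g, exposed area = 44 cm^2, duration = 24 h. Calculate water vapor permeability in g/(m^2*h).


WVP = mass_loss / (area x time) x 10000
WVP = 2.17 / (44 x 24) x 10000
WVP = 2.17 / 1056 x 10000 = 20.55 g/(m^2*h)


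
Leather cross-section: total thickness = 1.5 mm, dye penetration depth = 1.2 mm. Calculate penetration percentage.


80.0%

Penetration% = 1.2 / 1.5 x 100
Penetration = 80.0%


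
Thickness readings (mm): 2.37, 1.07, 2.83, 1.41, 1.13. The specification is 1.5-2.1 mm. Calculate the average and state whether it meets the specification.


Average = 1.76 mm
Within specification: Yes

Sum = 8.81
Average = 8.81 / 5 = 1.76 mm
Specification range: 1.5 to 2.1 mm
Within spec: Yes


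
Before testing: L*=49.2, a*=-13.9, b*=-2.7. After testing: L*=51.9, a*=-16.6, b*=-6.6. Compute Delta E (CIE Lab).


dL = 51.9 - 49.2 = 2.7
da = -16.6 - (-13.9) = -2.7
db = -6.6 - (-2.7) = -3.9
dE = sqrt((2.7)^2 + (-2.7)^2 + (-3.9)^2) = 5.46


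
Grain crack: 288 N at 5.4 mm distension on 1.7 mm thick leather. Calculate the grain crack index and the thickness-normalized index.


Crack index = 288 / 5.4 = 53.3 N/mm
Normalized = 53.3 / 1.7 = 31.4 N/mm per mm


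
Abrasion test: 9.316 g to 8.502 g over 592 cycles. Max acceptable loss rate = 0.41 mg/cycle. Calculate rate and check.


Rate = 1.375 mg/cycle
Passes: No

Loss = 9.316 - 8.502 = 0.814 g
Rate = 0.814 g / 592 cycles x 1000 = 1.375 mg/cycle
Max = 0.41 mg/cycle
Passes: No


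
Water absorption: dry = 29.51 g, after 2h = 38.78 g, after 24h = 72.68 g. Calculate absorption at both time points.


2h absorption = 31.4%
24h absorption = 146.3%


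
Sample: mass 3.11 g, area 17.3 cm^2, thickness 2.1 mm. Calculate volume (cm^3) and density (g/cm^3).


Volume = 3.633 cm^3
Density = 0.856 g/cm^3


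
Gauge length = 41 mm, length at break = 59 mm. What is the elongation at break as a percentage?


Extension = 59 - 41 = 18 mm
Elongation = 18 / 41 x 100 = 43.9%


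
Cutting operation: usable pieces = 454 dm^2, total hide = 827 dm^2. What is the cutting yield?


Yield = usable / total x 100
Yield = 454 / 827 x 100 = 54.9%


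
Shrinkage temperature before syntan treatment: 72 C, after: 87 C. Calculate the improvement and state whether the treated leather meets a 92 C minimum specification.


Improvement = 15 C
Meets 92 C spec: No

Improvement = 87 - 72 = 15 C
Spec check: 87 C >= 92 C? No


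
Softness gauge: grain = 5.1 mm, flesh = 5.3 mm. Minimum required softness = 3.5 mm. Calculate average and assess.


Average softness = 5.20 mm
Meets requirement: Yes


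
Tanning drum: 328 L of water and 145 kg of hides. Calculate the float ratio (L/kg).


Float ratio = water / hide weight
Ratio = 328 / 145 = 2.3


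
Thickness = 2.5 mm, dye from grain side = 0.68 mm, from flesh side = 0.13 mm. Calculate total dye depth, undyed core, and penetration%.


Total dyed = 0.68 + 0.13 = 0.81 mm
Undyed core = 2.5 - 0.81 = 1.69 mm
Penetration = 0.81 / 2.5 x 100 = 32.4%


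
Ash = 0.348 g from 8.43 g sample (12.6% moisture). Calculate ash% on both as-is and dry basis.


As-is ash% = 0.348 / 8.43 x 100 = 4.13%
Dry mass = 8.43 x (100 - 12.6) / 100 = 7.36782 g
Dry-basis ash% = 0.348 / 7.36782 x 100 = 4.72%


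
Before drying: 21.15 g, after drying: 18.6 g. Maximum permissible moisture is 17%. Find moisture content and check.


MC = (21.15 - 18.6) / 21.15 x 100 = 12.1%
Maximum: 17%
Acceptable: Yes


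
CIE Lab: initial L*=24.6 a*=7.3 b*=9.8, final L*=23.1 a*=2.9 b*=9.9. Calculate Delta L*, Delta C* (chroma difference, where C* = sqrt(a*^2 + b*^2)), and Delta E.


Delta L* = -1.5
Delta C* = -1.90
Delta E = 4.65

Delta L* = 23.1 - 24.6 = -1.5
C1* = sqrt((7.3)^2 + (9.8)^2) = 12.220
C2* = sqrt((2.9)^2 + (9.9)^2) = 10.316
Delta C* = 10.316 - 12.220 = -1.90
Delta E = sqrt((-1.5)^2 + (-4.4)^2 + (0.1)^2) = 4.65


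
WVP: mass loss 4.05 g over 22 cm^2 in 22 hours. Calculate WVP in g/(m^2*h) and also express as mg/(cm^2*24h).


WVP = 83.68 g/(m^2*h)
Daily rate = 200.83 mg/(cm^2*24h)


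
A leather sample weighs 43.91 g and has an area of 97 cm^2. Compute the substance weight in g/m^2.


4526.8 g/m^2

Substance weight = mass / area x 10000
SW = 43.91 / 97 x 10000
SW = 4526.8 g/m^2


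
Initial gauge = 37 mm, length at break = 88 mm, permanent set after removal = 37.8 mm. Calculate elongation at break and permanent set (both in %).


Elongation at break = 137.8%
Permanent set = 2.2%

Elongation at break = (88 - 37) / 37 x 100 = 137.8%
Permanent set = (37.8 - 37) / 37 x 100 = 2.2%


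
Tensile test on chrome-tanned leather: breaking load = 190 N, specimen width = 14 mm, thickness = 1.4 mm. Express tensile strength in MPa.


9.69 MPa


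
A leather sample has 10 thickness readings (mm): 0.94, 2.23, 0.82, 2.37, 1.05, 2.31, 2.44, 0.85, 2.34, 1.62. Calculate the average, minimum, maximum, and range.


Sum = 16.97
Average = 16.97 / 10 = 1.70 mm
Minimum = 0.82 mm
Maximum = 2.44 mm
Range = 2.44 - 0.82 = 1.62 mm


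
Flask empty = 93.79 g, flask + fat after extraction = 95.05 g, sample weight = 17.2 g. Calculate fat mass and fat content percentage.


Fat mass = 1.26 g
Fat content = 7.3%

Fat mass = 95.05 - 93.79 = 1.26 g
Fat% = 1.26 / 17.2 x 100 = 7.3%


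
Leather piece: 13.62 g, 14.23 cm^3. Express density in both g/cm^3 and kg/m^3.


0.957 g/cm^3
957 kg/m^3

Density = 13.62 / 14.23 = 0.957 g/cm^3
Convert: 0.957 x 1000 = 957 kg/m^3


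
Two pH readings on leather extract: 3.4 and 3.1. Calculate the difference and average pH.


Difference = 0.3
Average pH = 3.25

Difference = |3.4 - 3.1| = 0.3
Average = (3.4 + 3.1) / 2 = 3.25


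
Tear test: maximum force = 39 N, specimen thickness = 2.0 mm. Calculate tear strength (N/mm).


Tear strength = force / thickness
Tear = 39 / 2.0 = 19.5 N/mm


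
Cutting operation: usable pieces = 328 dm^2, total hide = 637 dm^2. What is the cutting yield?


Yield = usable / total x 100
Yield = 328 / 637 x 100 = 51.5%


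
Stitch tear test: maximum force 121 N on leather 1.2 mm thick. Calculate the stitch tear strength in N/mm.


Stitch tear strength = force / thickness
STS = 121 / 1.2 = 100.8 N/mm


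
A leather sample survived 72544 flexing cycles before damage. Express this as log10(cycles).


4.86


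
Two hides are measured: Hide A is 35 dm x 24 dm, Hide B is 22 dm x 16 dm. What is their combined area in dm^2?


1192 dm^2

Hide A area = 35 x 24 = 840 dm^2
Hide B area = 22 x 16 = 352 dm^2
Total = 840 + 352 = 1192 dm^2


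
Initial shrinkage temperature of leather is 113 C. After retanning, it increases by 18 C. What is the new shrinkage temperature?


New Ts = 113 + 18 = 131 C


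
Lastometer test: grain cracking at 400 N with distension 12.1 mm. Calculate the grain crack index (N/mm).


Grain crack index = force / distension
Index = 400 / 12.1 = 33.1 N/mm


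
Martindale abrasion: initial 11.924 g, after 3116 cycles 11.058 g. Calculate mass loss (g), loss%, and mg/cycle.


Mass loss = 0.866 g
Loss = 7.26%
Rate = 0.278 mg/cycle

Loss = 11.924 - 11.058 = 0.866 g
Loss% = 0.866 / 11.924 x 100 = 7.26%
Rate = 0.866 / 3116 x 1000 = 0.278 mg/cycle


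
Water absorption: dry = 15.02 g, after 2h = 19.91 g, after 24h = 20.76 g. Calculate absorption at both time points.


WA (2h) = (19.91 - 15.02) / 15.02 x 100 = 32.6%
WA (24h) = (20.76 - 15.02) / 15.02 x 100 = 38.2%


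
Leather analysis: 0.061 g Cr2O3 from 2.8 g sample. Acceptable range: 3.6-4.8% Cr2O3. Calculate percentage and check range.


Cr2O3 = 2.18%
Within range: No


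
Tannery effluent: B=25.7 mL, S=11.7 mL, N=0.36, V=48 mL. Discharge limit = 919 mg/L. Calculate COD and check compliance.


COD = 840.0 mg/L
Compliant: Yes


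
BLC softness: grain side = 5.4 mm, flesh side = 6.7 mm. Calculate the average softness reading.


Average = (5.4 + 6.7) / 2
Average = 6.05 mm


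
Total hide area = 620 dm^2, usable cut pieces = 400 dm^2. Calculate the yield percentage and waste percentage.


Yield = 400 / 620 x 100 = 64.5%
Waste = 620 - 400 = 220 dm^2
Waste% = 100 - 64.5 = 35.5%


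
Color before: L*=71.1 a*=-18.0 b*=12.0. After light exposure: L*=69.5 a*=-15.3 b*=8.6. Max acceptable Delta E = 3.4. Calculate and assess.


Delta E = 4.63
Passes: No

dL = -1.6, da = 2.7, db = -3.4
dE = sqrt((-1.6)^2 + (2.7)^2 + (-3.4)^2) = 4.63
Max = 3.4
Passes: No


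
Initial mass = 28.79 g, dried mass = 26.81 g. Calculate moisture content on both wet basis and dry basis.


Moisture lost = 28.79 - 26.81 = 1.98 g
Wet basis MC = 1.98 / 28.79 x 100 = 6.9%
Dry basis MC = 1.98 / 26.81 x 100 = 7.4%


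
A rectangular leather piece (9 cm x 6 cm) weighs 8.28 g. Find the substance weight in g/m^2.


1533.3 g/m^2


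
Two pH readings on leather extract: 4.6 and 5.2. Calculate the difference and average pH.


Difference = |4.6 - 5.2| = 0.6
Average = (4.6 + 5.2) / 2 = 4.90


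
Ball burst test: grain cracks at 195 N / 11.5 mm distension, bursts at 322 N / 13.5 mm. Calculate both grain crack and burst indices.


Crack index = 195 / 11.5 = 17.0 N/mm
Burst index = 322 / 13.5 = 23.9 N/mm


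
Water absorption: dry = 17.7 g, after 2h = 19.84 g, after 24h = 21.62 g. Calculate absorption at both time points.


WA (2h) = (19.84 - 17.7) / 17.7 x 100 = 12.1%
WA (24h) = (21.62 - 17.7) / 17.7 x 100 = 22.1%


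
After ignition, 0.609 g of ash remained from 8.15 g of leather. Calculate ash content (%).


Ash% = 0.609 / 8.15 x 100
Ash% = 7.47%


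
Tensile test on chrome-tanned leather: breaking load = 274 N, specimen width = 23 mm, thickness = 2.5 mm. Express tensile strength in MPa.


Cross-section = 23 x 2.5 = 57.5 mm^2
TS = 274 / 57.5 = 4.77 MPa
(1 N/mm^2 = 1 MPa)


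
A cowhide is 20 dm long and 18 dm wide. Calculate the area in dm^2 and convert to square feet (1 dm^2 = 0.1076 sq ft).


Area = 20 x 18 = 360 dm^2
Conversion: 360 x 0.1076 = 38.74 sq ft


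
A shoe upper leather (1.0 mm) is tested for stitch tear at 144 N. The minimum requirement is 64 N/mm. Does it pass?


STS = 144 / 1.0 = 144.0 N/mm
Minimum required: 64 N/mm
Passes: Yes


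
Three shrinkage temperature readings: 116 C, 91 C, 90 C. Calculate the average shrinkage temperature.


Average = (116 + 91 + 90) / 3
Average = 297 / 3 = 99.0 C


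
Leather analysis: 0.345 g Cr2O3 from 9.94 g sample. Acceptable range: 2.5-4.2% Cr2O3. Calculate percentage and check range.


Cr2O3% = 0.345 / 9.94 x 100 = 3.47%
Acceptable range: 2.5 to 4.2%
Within range: Yes


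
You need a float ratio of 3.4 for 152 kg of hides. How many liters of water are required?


516.8 L


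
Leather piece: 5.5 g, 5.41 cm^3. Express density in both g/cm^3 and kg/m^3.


Density = 5.5 / 5.41 = 1.017 g/cm^3
Convert: 1.017 x 1000 = 1017 kg/m^3


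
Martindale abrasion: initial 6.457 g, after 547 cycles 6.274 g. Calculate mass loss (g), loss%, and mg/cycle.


Loss = 6.457 - 6.274 = 0.183 g
Loss% = 0.183 / 6.457 x 100 = 2.83%
Rate = 0.183 / 547 x 1000 = 0.335 mg/cycle


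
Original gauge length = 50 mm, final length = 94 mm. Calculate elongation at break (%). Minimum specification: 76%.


Elongation = 88.0%
Meets spec: Yes

Extension = 94 - 50 = 44 mm
Elongation = 44 / 50 x 100 = 88.0%
Minimum required: 76%
Meets specification: Yes


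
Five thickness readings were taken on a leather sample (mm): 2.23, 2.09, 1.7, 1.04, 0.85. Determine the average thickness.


1.58 mm


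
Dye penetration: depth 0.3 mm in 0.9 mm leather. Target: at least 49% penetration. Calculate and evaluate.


Penetration = 33.3%
Meets target: No

Penetration = 0.3 / 0.9 x 100 = 33.3%
Target: 49%
Meets target: No


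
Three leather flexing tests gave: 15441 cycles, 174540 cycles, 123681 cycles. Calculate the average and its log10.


Average = 104554 cycles
log10 = 5.02

Average = (15441 + 174540 + 123681) / 3 = 104554 cycles
log10(104554) = 5.02


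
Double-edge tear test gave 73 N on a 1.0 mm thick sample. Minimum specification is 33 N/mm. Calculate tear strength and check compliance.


Tear strength = 73.0 N/mm
Compliant: Yes

Tear strength = 73 / 1.0 = 73.0 N/mm
Required minimum = 33 N/mm
Compliant: Yes


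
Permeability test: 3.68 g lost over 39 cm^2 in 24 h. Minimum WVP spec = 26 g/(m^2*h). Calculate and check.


WVP = 3.68 / (39 x 24) x 10000 = 39.32 g/(m^2*h)
Minimum: 26 g/(m^2*h)
Meets spec: Yes


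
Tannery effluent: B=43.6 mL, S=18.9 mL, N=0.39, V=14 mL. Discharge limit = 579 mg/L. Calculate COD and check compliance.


COD = (43.6 - 18.9) x 0.39 x 8000 / 14 = 5504.6 mg/L
Limit: 579 mg/L
Compliant: No


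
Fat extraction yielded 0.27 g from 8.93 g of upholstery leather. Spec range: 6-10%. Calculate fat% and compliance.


Fat content = 3.0%
Compliant: No


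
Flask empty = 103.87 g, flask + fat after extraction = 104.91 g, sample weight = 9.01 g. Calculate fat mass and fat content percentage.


Fat mass = 104.91 - 103.87 = 1.04 g
Fat% = 1.04 / 9.01 x 100 = 11.5%


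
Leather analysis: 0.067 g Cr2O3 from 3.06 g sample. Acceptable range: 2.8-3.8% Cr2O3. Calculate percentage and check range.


Cr2O3 = 2.19%
Within range: No


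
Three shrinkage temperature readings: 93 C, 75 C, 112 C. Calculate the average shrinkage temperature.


93.3 C


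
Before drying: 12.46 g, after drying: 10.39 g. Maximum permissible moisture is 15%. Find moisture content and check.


Moisture content = 16.6%
Acceptable: No


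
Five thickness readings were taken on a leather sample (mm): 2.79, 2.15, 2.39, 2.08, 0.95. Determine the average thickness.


Sum = 2.79 + 2.15 + 2.39 + 2.08 + 0.95 = 10.36
Average = 10.36 / 5 = 2.07 mm


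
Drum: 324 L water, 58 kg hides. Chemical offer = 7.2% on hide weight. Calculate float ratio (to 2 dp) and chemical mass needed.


Float ratio = 324 / 58 = 5.59
Chemical = 58 x 7.2 / 100 = 4.176 kg


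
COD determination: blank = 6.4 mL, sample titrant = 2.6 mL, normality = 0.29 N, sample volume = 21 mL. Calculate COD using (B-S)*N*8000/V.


COD = (6.4 - 2.6) x 0.29 x 8000 / 21
COD = 3.8 x 0.29 x 8000 / 21
COD = 419.8 mg/L


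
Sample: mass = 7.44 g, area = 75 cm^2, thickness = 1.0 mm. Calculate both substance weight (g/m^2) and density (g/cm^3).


SW = 7.44 / 75 x 10000 = 992.0 g/m^2
Volume = 75 x 1.0 / 10 = 7.50 cm^3
Density = 7.44 / 7.50 = 0.992 g/cm^3


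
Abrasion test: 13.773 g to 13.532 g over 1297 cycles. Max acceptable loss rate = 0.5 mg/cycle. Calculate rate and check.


Loss = 13.773 - 13.532 = 0.241 g
Rate = 0.241 g / 1297 cycles x 1000 = 0.186 mg/cycle
Max = 0.5 mg/cycle
Passes: Yes


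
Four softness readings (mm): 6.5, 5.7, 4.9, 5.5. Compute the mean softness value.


5.65 mm

Sum = 6.5 + 5.7 + 4.9 + 5.5
Mean = 22.6 / 4 = 5.65 mm


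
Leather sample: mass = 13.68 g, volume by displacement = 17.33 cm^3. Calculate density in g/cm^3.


0.789 g/cm^3

Density = mass / volume
Density = 13.68 / 17.33 = 0.789 g/cm^3


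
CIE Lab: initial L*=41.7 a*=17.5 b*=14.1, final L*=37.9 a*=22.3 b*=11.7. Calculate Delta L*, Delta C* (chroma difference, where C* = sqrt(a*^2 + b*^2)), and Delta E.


Delta L* = 37.9 - 41.7 = -3.8
C1* = sqrt((17.5)^2 + (14.1)^2) = 22.474
C2* = sqrt((22.3)^2 + (11.7)^2) = 25.183
Delta C* = 25.183 - 22.474 = 2.71
Delta E = sqrt((-3.8)^2 + (4.8)^2 + (-2.4)^2) = 6.58


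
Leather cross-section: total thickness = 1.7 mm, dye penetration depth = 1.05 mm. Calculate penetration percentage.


61.8%

Penetration% = 1.05 / 1.7 x 100
Penetration = 61.8%


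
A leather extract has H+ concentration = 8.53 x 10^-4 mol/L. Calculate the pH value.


pH = 3.07

pH = -log10[H+]
pH = -log10(8.53 x 10^-4) = 3.07


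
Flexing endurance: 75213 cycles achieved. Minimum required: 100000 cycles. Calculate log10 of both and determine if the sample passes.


Achieved: log10 = 4.88
Required: log10 = 5.00
Passes: No


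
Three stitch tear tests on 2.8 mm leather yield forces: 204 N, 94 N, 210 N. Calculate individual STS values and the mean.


STS1 = 72.9 N/mm
STS2 = 33.6 N/mm
STS3 = 75.0 N/mm
Mean = 60.5 N/mm

STS1 = 204 / 2.8 = 72.9 N/mm
STS2 = 94 / 2.8 = 33.6 N/mm
STS3 = 210 / 2.8 = 75.0 N/mm
Mean = (72.9 + 33.6 + 75.0) / 3 = 60.5 N/mm


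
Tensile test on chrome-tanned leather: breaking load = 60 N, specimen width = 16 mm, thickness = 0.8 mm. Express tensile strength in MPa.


4.69 MPa

Cross-section = 16 x 0.8 = 12.8 mm^2
TS = 60 / 12.8 = 4.69 MPa
(1 N/mm^2 = 1 MPa)


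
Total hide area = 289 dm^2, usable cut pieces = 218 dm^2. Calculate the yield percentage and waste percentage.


Yield = 75.4%
Waste = 24.6%

Yield = 218 / 289 x 100 = 75.4%
Waste = 289 - 218 = 71 dm^2
Waste% = 100 - 75.4 = 24.6%


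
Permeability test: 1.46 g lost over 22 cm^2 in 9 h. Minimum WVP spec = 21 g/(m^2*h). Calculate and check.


WVP = 1.46 / (22 x 9) x 10000 = 73.74 g/(m^2*h)
Minimum: 21 g/(m^2*h)
Meets spec: Yes


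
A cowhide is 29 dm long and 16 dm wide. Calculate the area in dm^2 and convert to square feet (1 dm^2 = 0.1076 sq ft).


Area = 29 x 16 = 464 dm^2
Conversion: 464 x 0.1076 = 49.93 sq ft


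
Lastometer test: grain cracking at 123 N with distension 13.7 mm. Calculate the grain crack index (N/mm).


Grain crack index = force / distension
Index = 123 / 13.7 = 9.0 N/mm


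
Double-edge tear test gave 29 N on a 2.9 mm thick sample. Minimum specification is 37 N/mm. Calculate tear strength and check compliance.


Tear strength = 29 / 2.9 = 10.0 N/mm
Required minimum = 37 N/mm
Compliant: No


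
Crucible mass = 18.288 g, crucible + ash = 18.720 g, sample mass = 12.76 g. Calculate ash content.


Ash mass = 18.720 - 18.288 = 0.432 g
Ash% = 0.432 / 12.76 x 100 = 3.39%


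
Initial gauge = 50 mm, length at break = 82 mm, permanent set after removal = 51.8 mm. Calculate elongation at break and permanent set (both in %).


Elongation at break = (82 - 50) / 50 x 100 = 64.0%
Permanent set = (51.8 - 50) / 50 x 100 = 3.6%


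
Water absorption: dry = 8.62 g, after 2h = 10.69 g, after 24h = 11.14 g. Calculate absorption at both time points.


WA (2h) = (10.69 - 8.62) / 8.62 x 100 = 24.0%
WA (24h) = (11.14 - 8.62) / 8.62 x 100 = 29.2%


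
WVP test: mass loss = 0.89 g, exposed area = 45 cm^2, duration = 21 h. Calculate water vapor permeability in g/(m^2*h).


9.42 g/(m^2*h)

WVP = mass_loss / (area x time) x 10000
WVP = 0.89 / (45 x 21) x 10000
WVP = 0.89 / 945 x 10000 = 9.42 g/(m^2*h)


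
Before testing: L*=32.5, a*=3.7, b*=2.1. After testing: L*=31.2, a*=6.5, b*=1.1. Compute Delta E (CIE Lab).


dL = 31.2 - 32.5 = -1.3
da = 6.5 - 3.7 = 2.8
db = 1.1 - 2.1 = -1.0
dE = sqrt((-1.3)^2 + (2.8)^2 + (-1.0)^2) = 3.24


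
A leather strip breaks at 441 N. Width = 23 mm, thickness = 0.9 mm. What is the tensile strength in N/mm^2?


21.30 N/mm^2

Cross-sectional area = 23 x 0.9 = 20.7 mm^2
Tensile strength = 441 / 20.7 = 21.30 N/mm^2


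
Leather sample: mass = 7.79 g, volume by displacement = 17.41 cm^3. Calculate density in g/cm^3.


Density = mass / volume
Density = 7.79 / 17.41 = 0.447 g/cm^3


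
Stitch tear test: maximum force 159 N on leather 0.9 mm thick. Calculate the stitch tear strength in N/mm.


Stitch tear strength = force / thickness
STS = 159 / 0.9 = 176.7 N/mm


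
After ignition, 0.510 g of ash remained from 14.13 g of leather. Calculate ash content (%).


Ash% = 0.510 / 14.13 x 100
Ash% = 3.61%


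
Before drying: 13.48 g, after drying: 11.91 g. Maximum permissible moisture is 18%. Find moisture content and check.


Moisture content = 11.6%
Acceptable: Yes

MC = (13.48 - 11.91) / 13.48 x 100 = 11.6%
Maximum: 18%
Acceptable: Yes


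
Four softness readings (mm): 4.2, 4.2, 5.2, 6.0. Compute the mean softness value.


Sum = 4.2 + 4.2 + 5.2 + 6.0
Mean = 19.6 / 4 = 4.90 mm


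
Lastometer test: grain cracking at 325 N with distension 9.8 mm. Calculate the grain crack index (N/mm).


33.2 N/mm


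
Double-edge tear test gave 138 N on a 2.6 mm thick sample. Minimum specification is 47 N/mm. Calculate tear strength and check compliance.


Tear strength = 138 / 2.6 = 53.1 N/mm
Required minimum = 47 N/mm
Compliant: Yes


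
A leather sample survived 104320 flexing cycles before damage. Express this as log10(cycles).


5.02

log10(104320) = 5.02


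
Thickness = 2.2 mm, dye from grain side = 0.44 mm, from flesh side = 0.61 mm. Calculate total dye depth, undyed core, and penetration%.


Total dyed = 1.05 mm
Undyed core = 1.15 mm
Penetration = 47.7%

Total dyed = 0.44 + 0.61 = 1.05 mm
Undyed core = 2.2 - 1.05 = 1.15 mm
Penetration = 1.05 / 2.2 x 100 = 47.7%


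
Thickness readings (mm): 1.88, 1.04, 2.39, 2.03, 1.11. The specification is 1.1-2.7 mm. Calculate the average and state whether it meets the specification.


Sum = 8.45
Average = 8.45 / 5 = 1.69 mm
Specification range: 1.1 to 2.7 mm
Within spec: Yes


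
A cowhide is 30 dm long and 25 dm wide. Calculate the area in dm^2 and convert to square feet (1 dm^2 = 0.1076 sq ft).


750 dm^2
80.70 sq ft


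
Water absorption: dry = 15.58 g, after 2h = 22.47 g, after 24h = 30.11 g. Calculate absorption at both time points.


2h absorption = 44.2%
24h absorption = 93.3%


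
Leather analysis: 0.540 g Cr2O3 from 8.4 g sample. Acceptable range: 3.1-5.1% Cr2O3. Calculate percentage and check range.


Cr2O3 = 6.43%
Within range: No

Cr2O3% = 0.540 / 8.4 x 100 = 6.43%
Acceptable range: 3.1 to 5.1%
Within range: No


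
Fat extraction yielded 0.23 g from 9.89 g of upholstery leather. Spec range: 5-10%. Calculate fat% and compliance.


Fat content = 2.3%
Compliant: No

Fat% = 0.23 / 9.89 x 100 = 2.3%
Spec range: 5-10%
Compliant: No


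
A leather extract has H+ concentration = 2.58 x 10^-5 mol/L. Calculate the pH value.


pH = 4.59

pH = -log10[H+]
pH = -log10(2.58 x 10^-5) = 4.59


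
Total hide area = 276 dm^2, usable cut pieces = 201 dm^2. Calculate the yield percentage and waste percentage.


Yield = 201 / 276 x 100 = 72.8%
Waste = 276 - 201 = 75 dm^2
Waste% = 100 - 72.8 = 27.2%


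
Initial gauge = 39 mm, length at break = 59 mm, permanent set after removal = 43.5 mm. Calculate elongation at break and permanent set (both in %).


Elongation at break = (59 - 39) / 39 x 100 = 51.3%
Permanent set = (43.5 - 39) / 39 x 100 = 11.5%


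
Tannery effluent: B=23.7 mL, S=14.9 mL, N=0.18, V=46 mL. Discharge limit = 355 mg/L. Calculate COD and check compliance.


COD = (23.7 - 14.9) x 0.18 x 8000 / 46 = 275.5 mg/L
Limit: 355 mg/L
Compliant: Yes


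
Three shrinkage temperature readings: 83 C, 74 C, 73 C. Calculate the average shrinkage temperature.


Average = (83 + 74 + 73) / 3
Average = 230 / 3 = 76.7 C


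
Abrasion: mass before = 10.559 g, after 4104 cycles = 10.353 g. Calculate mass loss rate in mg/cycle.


0.050 mg/cycle

Mass loss = 10.559 - 10.353 = 0.206 g
Rate = 0.206 / 4104 x 1000 = 0.050 mg/cycle


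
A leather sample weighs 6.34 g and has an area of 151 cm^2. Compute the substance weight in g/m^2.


Substance weight = mass / area x 10000
SW = 6.34 / 151 x 10000
SW = 419.9 g/m^2


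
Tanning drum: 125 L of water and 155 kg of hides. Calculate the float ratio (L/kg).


0.8

Float ratio = water / hide weight
Ratio = 125 / 155 = 0.8


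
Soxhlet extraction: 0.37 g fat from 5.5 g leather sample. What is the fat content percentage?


Fat content = 0.37 / 5.5 x 100
Fat = 6.7%


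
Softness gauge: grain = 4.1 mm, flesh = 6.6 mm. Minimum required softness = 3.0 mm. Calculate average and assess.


Average softness = 5.35 mm
Meets requirement: Yes

Average = (4.1 + 6.6) / 2 = 5.35 mm
Minimum = 3.0 mm
Meets requirement: Yes


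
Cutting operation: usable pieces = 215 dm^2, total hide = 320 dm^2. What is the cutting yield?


67.2%


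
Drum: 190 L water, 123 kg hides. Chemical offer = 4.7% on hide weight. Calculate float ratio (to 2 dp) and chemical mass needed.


Float ratio = 1.54
Chemical needed = 5.781 kg

Float ratio = 190 / 123 = 1.54
Chemical = 123 x 4.7 / 100 = 5.781 kg


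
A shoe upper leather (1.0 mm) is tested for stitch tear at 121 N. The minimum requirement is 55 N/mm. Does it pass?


STS = 121.0 N/mm
Passes: Yes

STS = 121 / 1.0 = 121.0 N/mm
Minimum required: 55 N/mm
Passes: Yes


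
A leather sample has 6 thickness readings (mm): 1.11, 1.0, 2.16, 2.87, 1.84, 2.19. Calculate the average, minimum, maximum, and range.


Sum = 11.17
Average = 11.17 / 6 = 1.86 mm
Minimum = 1.0 mm
Maximum = 2.87 mm
Range = 2.87 - 1.0 = 1.87 mm


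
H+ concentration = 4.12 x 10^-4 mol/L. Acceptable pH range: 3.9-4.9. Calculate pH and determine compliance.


pH = 3.39
Compliant: No

pH = -log10(4.12 x 10^-4) = 3.39
Range: 3.9 to 4.9
Compliant: No


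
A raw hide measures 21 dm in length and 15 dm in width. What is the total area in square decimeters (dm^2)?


315 dm^2

Area = length x width
Area = 21 x 15 = 315 dm^2


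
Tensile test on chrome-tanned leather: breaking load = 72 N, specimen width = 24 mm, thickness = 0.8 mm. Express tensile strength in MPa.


3.75 MPa


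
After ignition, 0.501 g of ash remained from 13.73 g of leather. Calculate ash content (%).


3.65%


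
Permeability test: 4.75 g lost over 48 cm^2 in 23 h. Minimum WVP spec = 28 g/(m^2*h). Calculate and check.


WVP = 4.75 / (48 x 23) x 10000 = 43.03 g/(m^2*h)
Minimum: 28 g/(m^2*h)
Meets spec: Yes


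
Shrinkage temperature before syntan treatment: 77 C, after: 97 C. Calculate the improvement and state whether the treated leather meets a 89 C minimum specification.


Improvement = 20 C
Meets 89 C spec: Yes


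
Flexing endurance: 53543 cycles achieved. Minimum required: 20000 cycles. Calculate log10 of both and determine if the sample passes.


log10(53543) = 4.73
log10(20000) = 4.30
Passes: Yes


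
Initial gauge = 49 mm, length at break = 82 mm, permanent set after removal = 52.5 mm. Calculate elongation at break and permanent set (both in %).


Elongation at break = (82 - 49) / 49 x 100 = 67.3%
Permanent set = (52.5 - 49) / 49 x 100 = 7.1%


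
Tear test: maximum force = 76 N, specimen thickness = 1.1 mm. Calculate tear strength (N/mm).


69.1 N/mm


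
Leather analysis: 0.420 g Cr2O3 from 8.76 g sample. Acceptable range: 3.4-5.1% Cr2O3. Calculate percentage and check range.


Cr2O3 = 4.79%
Within range: Yes

Cr2O3% = 0.420 / 8.76 x 100 = 4.79%
Acceptable range: 3.4 to 5.1%
Within range: Yes


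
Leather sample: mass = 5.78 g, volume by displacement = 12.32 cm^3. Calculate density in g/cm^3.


Density = mass / volume
Density = 5.78 / 12.32 = 0.469 g/cm^3


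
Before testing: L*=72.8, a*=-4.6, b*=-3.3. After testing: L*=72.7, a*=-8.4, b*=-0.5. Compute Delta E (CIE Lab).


Delta E = 4.72


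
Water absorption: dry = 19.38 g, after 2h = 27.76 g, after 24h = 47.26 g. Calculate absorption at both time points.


2h absorption = 43.2%
24h absorption = 143.9%


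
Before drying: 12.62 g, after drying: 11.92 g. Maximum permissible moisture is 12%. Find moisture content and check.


MC = (12.62 - 11.92) / 12.62 x 100 = 5.5%
Maximum: 12%
Acceptable: Yes


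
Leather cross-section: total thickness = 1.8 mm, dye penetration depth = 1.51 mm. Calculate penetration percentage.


83.9%


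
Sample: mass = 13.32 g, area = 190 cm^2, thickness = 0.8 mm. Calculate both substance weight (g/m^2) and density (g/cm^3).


SW = 13.32 / 190 x 10000 = 701.1 g/m^2
Volume = 190 x 0.8 / 10 = 15.20 cm^3
Density = 13.32 / 15.20 = 0.876 g/cm^3


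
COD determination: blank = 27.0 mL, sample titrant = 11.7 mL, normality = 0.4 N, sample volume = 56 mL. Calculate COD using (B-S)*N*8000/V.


874.3 mg/L

COD = (27.0 - 11.7) x 0.4 x 8000 / 56
COD = 15.3 x 0.4 x 8000 / 56
COD = 874.3 mg/L


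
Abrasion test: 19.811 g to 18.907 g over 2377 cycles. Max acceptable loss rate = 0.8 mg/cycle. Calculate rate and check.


Loss = 19.811 - 18.907 = 0.904 g
Rate = 0.904 g / 2377 cycles x 1000 = 0.380 mg/cycle
Max = 0.8 mg/cycle
Passes: Yes


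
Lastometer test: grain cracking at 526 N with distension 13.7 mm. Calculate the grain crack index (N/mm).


38.4 N/mm

Grain crack index = force / distension
Index = 526 / 13.7 = 38.4 N/mm


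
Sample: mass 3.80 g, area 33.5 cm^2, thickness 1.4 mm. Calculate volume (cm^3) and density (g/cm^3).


Volume = 4.690 cm^3
Density = 0.810 g/cm^3


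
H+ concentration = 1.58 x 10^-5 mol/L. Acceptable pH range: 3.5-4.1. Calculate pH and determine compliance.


pH = 4.80
Compliant: No

pH = -log10(1.58 x 10^-5) = 4.80
Range: 3.5 to 4.1
Compliant: No


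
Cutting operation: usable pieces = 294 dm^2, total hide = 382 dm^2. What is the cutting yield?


Yield = usable / total x 100
Yield = 294 / 382 x 100 = 77.0%


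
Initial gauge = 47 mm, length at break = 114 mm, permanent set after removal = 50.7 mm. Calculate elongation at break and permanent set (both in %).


Elongation at break = (114 - 47) / 47 x 100 = 142.6%
Permanent set = (50.7 - 47) / 47 x 100 = 7.9%


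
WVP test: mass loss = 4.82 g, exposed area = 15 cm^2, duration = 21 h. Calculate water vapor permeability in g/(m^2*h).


153.02 g/(m^2*h)


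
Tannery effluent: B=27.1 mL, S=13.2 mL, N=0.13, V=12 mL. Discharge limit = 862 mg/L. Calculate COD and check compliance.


COD = (27.1 - 13.2) x 0.13 x 8000 / 12 = 1204.7 mg/L
Limit: 862 mg/L
Compliant: No


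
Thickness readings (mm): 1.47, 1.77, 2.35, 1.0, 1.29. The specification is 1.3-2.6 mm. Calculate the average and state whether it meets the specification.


Average = 1.58 mm
Within specification: Yes


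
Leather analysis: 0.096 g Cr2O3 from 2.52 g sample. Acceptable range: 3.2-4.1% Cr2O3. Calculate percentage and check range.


Cr2O3% = 0.096 / 2.52 x 100 = 3.81%
Acceptable range: 3.2 to 4.1%
Within range: Yes


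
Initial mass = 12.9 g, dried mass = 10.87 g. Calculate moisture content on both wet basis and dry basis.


Wet basis = 15.7%
Dry basis = 18.7%

Moisture lost = 12.9 - 10.87 = 2.03 g
Wet basis MC = 2.03 / 12.9 x 100 = 15.7%
Dry basis MC = 2.03 / 10.87 x 100 = 18.7%


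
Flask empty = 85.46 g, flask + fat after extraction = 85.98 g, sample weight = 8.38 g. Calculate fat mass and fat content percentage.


Fat mass = 0.52 g
Fat content = 6.2%

Fat mass = 85.98 - 85.46 = 0.52 g
Fat% = 0.52 / 8.38 x 100 = 6.2%


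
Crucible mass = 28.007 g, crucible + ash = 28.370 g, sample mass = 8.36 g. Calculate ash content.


Ash mass = 0.363 g
Ash content = 4.34%

Ash mass = 28.370 - 28.007 = 0.363 g
Ash% = 0.363 / 8.36 x 100 = 4.34%


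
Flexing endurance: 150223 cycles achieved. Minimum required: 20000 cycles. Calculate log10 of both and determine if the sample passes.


log10(150223) = 5.18
log10(20000) = 4.30
Passes: Yes


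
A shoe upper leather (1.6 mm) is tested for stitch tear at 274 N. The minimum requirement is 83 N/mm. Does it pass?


STS = 274 / 1.6 = 171.3 N/mm
Minimum required: 83 N/mm
Passes: Yes


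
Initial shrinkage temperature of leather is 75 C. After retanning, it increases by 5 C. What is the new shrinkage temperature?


80 C

New Ts = 75 + 5 = 80 C


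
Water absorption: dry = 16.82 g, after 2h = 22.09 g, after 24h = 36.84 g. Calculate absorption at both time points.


WA (2h) = (22.09 - 16.82) / 16.82 x 100 = 31.3%
WA (24h) = (36.84 - 16.82) / 16.82 x 100 = 119.0%


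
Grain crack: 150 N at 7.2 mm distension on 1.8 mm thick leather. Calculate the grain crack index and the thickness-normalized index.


Crack index = 20.8 N/mm
Normalized index = 11.6 N/mm per mm


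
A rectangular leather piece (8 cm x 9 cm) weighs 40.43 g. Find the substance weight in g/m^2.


Area = 8 x 9 = 72 cm^2
SW = 40.43 / 72 x 10000 = 5615.3 g/m^2


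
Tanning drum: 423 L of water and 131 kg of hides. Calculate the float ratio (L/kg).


3.2


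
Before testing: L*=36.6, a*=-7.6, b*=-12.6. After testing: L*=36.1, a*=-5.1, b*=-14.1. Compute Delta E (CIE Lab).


Delta E = 2.96

dL = 36.1 - 36.6 = -0.5
da = -5.1 - (-7.6) = 2.5
db = -14.1 - (-12.6) = -1.5
dE = sqrt((-0.5)^2 + (2.5)^2 + (-1.5)^2) = 2.96


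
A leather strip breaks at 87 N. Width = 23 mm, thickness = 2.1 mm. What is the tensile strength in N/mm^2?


Cross-sectional area = 23 x 2.1 = 48.3 mm^2
Tensile strength = 87 / 48.3 = 1.80 N/mm^2


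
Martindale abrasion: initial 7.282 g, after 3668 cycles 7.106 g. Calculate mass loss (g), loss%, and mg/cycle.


Mass loss = 0.176 g
Loss = 2.42%
Rate = 0.048 mg/cycle


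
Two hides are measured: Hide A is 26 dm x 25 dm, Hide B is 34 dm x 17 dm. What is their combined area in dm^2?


1228 dm^2

Hide A area = 26 x 25 = 650 dm^2
Hide B area = 34 x 17 = 578 dm^2
Total = 650 + 578 = 1228 dm^2


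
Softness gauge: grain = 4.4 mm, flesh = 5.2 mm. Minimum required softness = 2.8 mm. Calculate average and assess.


Average = (4.4 + 5.2) / 2 = 4.80 mm
Minimum = 2.8 mm
Meets requirement: Yes


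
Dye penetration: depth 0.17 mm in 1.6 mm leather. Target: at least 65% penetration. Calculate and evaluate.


Penetration = 0.17 / 1.6 x 100 = 10.6%
Target: 65%
Meets target: No


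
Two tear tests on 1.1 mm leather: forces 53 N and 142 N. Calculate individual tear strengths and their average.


Tear 1 = 53 / 1.1 = 48.2 N/mm
Tear 2 = 142 / 1.1 = 129.1 N/mm
Average = (48.2 + 129.1) / 2 = 88.7 N/mm


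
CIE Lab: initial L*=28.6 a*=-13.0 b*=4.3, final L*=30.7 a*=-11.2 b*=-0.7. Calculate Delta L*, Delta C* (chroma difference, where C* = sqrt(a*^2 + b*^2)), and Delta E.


Delta L* = 30.7 - 28.6 = 2.1
C1* = sqrt((-13.0)^2 + (4.3)^2) = 13.693
C2* = sqrt((-11.2)^2 + (-0.7)^2) = 11.222
Delta C* = 11.222 - 13.693 = -2.47
Delta E = sqrt((2.1)^2 + (1.8)^2 + (-5.0)^2) = 5.71


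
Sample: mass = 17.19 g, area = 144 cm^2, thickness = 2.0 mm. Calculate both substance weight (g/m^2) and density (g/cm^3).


SW = 17.19 / 144 x 10000 = 1193.8 g/m^2
Volume = 144 x 2.0 / 10 = 28.80 cm^3
Density = 17.19 / 28.80 = 0.597 g/cm^3


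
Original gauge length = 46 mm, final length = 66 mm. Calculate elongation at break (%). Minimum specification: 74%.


Elongation = 43.5%
Meets spec: No

Extension = 66 - 46 = 20 mm
Elongation = 20 / 46 x 100 = 43.5%
Minimum required: 74%
Meets specification: No


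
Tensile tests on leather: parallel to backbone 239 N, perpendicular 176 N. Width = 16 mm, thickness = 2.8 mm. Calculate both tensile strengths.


Area = 16 x 2.8 = 44.8 mm^2
TS (parallel) = 239 / 44.8 = 5.33 N/mm^2
TS (perpendicular) = 176 / 44.8 = 3.93 N/mm^2


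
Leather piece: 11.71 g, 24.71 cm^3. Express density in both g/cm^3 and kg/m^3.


0.474 g/cm^3
474 kg/m^3

Density = 11.71 / 24.71 = 0.474 g/cm^3
Convert: 0.474 x 1000 = 474 kg/m^3


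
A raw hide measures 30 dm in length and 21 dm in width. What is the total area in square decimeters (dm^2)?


Area = length x width
Area = 30 x 21 = 630 dm^2


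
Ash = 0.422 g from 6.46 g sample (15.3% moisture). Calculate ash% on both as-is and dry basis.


As-is ash% = 0.422 / 6.46 x 100 = 6.53%
Dry mass = 6.46 x (100 - 15.3) / 100 = 5.47162 g
Dry-basis ash% = 0.422 / 5.47162 x 100 = 7.71%


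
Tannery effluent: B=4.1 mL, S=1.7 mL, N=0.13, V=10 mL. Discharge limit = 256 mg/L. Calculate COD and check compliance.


COD = (4.1 - 1.7) x 0.13 x 8000 / 10 = 249.6 mg/L
Limit: 256 mg/L
Compliant: Yes


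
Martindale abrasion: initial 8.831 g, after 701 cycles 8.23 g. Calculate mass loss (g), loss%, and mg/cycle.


Loss = 8.831 - 8.23 = 0.601 g
Loss% = 0.601 / 8.831 x 100 = 6.81%
Rate = 0.601 / 701 x 1000 = 0.857 mg/cycle
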